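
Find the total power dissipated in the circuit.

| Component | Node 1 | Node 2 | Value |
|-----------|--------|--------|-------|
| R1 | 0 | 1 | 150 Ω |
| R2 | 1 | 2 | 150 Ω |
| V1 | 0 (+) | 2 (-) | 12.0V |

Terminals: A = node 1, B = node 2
Nodal analysis, taking node 2 as the 0 V reference.
Source V1 fixes V_0 = 12 V.
KCL at each unknown node (sum of currents leaving = 0; resistances in Ω):
  Node 1: (V_1 - 12)/150 + (V_1 - 0)/150 = 0
Collecting terms: 0.01333 × V_1 = 0.08  =>  V_1 = 6 V
Power in each resistor, P = (ΔV)²/R:
  P_R1 = (12 - 6)²/150 = 0.24 W
  P_R2 = (6 - 0)²/150 = 0.24 W
P_total = P_R1 + P_R2 = 0.48 W

Final answer: 0.48 W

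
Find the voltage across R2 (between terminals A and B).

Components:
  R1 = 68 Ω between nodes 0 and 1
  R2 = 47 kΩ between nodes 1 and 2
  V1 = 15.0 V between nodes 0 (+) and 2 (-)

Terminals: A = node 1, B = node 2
R1 and R2 are in series across V1 (node 0 → node 1 → node 2), and the output A–B is taken across R2, so this is a voltage divider.
Series current: I = V1/(R1 + R2) = 15/(68 + 47000) = 15/47070 = 0.0003187 A
V_R2 = I × R2 = V1 × R2/(R1 + R2) = 15 × 47000/47070 = 14.98 V

Final answer: 14.98 V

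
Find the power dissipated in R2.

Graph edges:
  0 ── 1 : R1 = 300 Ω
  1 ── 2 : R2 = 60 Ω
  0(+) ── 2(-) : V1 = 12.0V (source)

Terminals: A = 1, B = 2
Nodal analysis, taking node 2 as the 0 V reference.
Source V1 fixes V_0 = 12 V.
KCL at each unknown node (sum of currents leaving = 0; resistances in Ω):
  Node 1: (V_1 - 12)/300 + (V_1 - 0)/60 = 0
Collecting terms: 0.02 × V_1 = 0.04  =>  V_1 = 2 V
I_R2 = (V_1 - V_2)/R2 = (2 - 0)/60 = 0.03333 A
P_R2 = I_R2² × R2 = (0.03333)² × 60 = 0.06667 W

Final answer: 0.06667 W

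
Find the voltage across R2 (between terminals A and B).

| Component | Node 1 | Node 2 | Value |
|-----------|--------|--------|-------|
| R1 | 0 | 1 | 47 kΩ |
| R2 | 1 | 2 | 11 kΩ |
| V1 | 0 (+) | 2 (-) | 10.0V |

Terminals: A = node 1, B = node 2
R1 and R2 are in series across V1 (node 0 → node 1 → node 2), and the output A–B is taken across R2, so this is a voltage divider.
Series current: I = V1/(R1 + R2) = 10/(47000 + 11000) = 10/58000 = 0.0001724 A
V_R2 = I × R2 = V1 × R2/(R1 + R2) = 10 × 11000/58000 = 1.897 V

Final answer: 1.897 V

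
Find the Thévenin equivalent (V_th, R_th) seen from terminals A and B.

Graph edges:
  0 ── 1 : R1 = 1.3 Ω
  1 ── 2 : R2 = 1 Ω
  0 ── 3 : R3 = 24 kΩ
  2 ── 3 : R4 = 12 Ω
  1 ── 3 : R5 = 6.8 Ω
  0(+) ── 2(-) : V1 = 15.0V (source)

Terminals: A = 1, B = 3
Step 1 — V_th is the open-circuit voltage V_A - V_B (nothing connected across the terminals).
Nodal analysis, taking node 2 as the 0 V reference.
Source V1 fixes V_0 = 15 V.
KCL at each unknown node (sum of currents leaving = 0; resistances in Ω):
  Node 1: (V_1 - 15)/1.3 + (V_1 - 0)/1 + (V_1 - V_3)/6.8 = 0
  Node 3: (V_3 - 15)/24000 + (V_3 - 0)/12 + (V_3 - V_1)/6.8 = 0
Collecting terms (coefficients in siemens):
  1.916·V_1 - 0.1471·V_3 = 11.54
  0.2304·V_3 - 0.1471·V_1 = 0.000625
Determinant D = (1.916)(0.2304) - (-0.1471)(-0.1471) = 0.42
V_1 = [(11.54)(0.2304) - (-0.1471)(0.000625)]/D = 6.332 V
V_3 = [(1.916)(0.000625) - (11.54)(-0.1471)]/D = 4.043 V
V_th = V_1 - V_3 = 6.332 - 4.043 = 2.288 V
Step 2 — R_th: zero the source — replace V1 by a short circuit (node 2 merges into node 0) — and find the resistance seen between A (node 1) and B (node 3).
Reduce the network between node 1 (A) and node 3 (B) by series/parallel combination:
  Rp1 = R1 ‖ R2 (parallel, both between nodes 0 and 1) = 1/(1/1.3 + 1/1) = 0.5652 Ω
  Rp2 = R3 ‖ R4 (parallel, both between nodes 0 and 3) = 1/(1/24000 + 1/12) = 11.99 Ω
  Rs1 = Rp1 + Rp2 (series, joined only at node 0) = 0.5652 + 11.99 = 12.56 Ω
  Rp3 = R5 ‖ Rs1 (parallel, both between nodes 1 and 3) = 1/(1/6.8 + 1/12.56) = 4.411 Ω
R_th = 4.411 Ω

Final answer: V_th = 2.288 V, R_th = 4.411 Ω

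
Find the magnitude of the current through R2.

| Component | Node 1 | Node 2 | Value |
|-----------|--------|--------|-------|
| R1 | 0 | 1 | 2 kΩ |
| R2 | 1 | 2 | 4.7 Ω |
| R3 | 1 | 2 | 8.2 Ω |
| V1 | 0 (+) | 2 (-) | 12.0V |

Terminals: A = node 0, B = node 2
Nodal analysis, taking node 2 as the 0 V reference.
Source V1 fixes V_0 = 12 V.
KCL at each unknown node (sum of currents leaving = 0; resistances in Ω):
  Node 1: (V_1 - 12)/2000 + (V_1 - 0)/4.7 + (V_1 - 0)/8.2 = 0
Collecting terms: 0.3352 × V_1 = 0.006  =>  V_1 = 0.0179 V
I_R2 = (V_1 - V_2)/R2 = (0.0179 - 0)/4.7 = 0.003808 A
|I_R2| = 0.003808 A

Final answer: |I_R2| = 0.003808 A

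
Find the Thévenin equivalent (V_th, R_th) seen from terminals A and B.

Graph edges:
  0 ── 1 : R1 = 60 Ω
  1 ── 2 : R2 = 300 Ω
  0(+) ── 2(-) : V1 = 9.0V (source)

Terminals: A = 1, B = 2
Step 1 — V_th is the open-circuit voltage V_A - V_B (nothing connected across the terminals).
Nodal analysis, taking node 2 as the 0 V reference.
Source V1 fixes V_0 = 9 V.
KCL at each unknown node (sum of currents leaving = 0; resistances in Ω):
  Node 1: (V_1 - 9)/60 + (V_1 - 0)/300 = 0
Collecting terms: 0.02 × V_1 = 0.15  =>  V_1 = 7.5 V
V_th = V_1 - V_2 = 7.5 - 0 = 7.5 V
Step 2 — R_th: zero the source — replace V1 by a short circuit (node 2 merges into node 0) — and find the resistance seen between A (node 1) and B (node 0).
Reduce the network between node 1 (A) and node 0 (B) by series/parallel combination:
  Rp1 = R1 ‖ R2 (parallel, both between nodes 0 and 1) = 1/(1/60 + 1/300) = 50 Ω
R_th = 50 Ω

Final answer: V_th = 7.5 V, R_th = 50 Ω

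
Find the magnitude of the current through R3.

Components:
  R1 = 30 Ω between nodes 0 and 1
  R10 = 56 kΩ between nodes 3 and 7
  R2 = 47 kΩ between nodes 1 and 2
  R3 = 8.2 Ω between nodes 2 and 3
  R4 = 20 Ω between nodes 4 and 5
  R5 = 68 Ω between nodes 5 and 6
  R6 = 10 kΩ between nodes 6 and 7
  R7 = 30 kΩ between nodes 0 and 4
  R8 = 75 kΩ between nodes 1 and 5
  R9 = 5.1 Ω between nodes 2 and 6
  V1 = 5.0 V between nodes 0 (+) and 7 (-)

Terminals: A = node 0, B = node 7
Nodal analysis, taking node 7 as the 0 V reference.
Source V1 fixes V_0 = 5 V.
KCL at each unknown node (sum of currents leaving = 0; resistances in Ω):
  Node 1: (V_1 - 5)/30 + (V_1 - V_2)/47000 + (V_1 - V_5)/75000 = 0
  Node 2: (V_2 - V_1)/47000 + (V_2 - V_3)/8.2 + (V_2 - V_6)/5.1 = 0
  Node 3: (V_3 - V_2)/8.2 + (V_3 - 0)/56000 = 0
  Node 4: (V_4 - V_5)/20 + (V_4 - 5)/30000 = 0
  Node 5: (V_5 - V_4)/20 + (V_5 - V_6)/68 + (V_5 - V_1)/75000 = 0
  Node 6: (V_6 - V_5)/68 + (V_6 - 0)/10000 + (V_6 - V_2)/5.1 = 0
Collecting terms (coefficients in siemens):
  0.03337·V_1 - 0.00002128·V_2 - 0.00001333·V_5 = 0.1667
  0.3181·V_2 - 0.00002128·V_1 - 0.122·V_3 - 0.1961·V_6 = 0
  0.122·V_3 - 0.122·V_2 = 0
  0.05003·V_4 - 0.05·V_5 = 0.0001667
  0.06472·V_5 - 0.00001333·V_1 - 0.05·V_4 - 0.01471·V_6 = 0
  0.2109·V_6 - 0.1961·V_2 - 0.01471·V_5 = 0
Solving these 6 simultaneous equations (Gaussian elimination) gives:
  V_1 = 4.997 V, V_2 = 1.825 V, V_3 = 1.825 V, V_4 = 1.837 V
  V_5 = 1.835 V, V_6 = 1.825 V
I_R3 = (V_2 - V_3)/R3 = (1.825 - 1.825)/8.2 = 0.00003259 A
|I_R3| = 0.00003259 A

Final answer: |I_R3| = 3.259e-05 A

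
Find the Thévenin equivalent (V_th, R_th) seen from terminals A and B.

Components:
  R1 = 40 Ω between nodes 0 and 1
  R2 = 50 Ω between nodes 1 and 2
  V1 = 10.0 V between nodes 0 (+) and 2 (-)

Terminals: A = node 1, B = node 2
Step 1 — V_th is the open-circuit voltage V_A - V_B (nothing connected across the terminals).
Nodal analysis, taking node 2 as the 0 V reference.
Source V1 fixes V_0 = 10 V.
KCL at each unknown node (sum of currents leaving = 0; resistances in Ω):
  Node 1: (V_1 - 10)/40 + (V_1 - 0)/50 = 0
Collecting terms: 0.045 × V_1 = 0.25  =>  V_1 = 5.556 V
V_th = V_1 - V_2 = 5.556 - 0 = 5.556 V
Step 2 — R_th: zero the source — replace V1 by a short circuit (node 2 merges into node 0) — and find the resistance seen between A (node 1) and B (node 0).
Reduce the network between node 1 (A) and node 0 (B) by series/parallel combination:
  Rp1 = R1 ‖ R2 (parallel, both between nodes 0 and 1) = 1/(1/40 + 1/50) = 22.22 Ω
R_th = 22.22 Ω

Final answer: V_th = 5.556 V, R_th = 22.22 Ω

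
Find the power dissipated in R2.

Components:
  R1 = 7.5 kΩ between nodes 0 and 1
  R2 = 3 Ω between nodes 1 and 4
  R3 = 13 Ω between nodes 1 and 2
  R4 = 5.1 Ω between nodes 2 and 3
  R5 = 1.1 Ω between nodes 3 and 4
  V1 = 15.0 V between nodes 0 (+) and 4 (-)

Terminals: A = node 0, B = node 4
Nodal analysis, taking node 4 as the 0 V reference.
Source V1 fixes V_0 = 15 V.
KCL at each unknown node (sum of currents leaving = 0; resistances in Ω):
  Node 1: (V_1 - 15)/7500 + (V_1 - 0)/3 + (V_1 - V_2)/13 = 0
  Node 2: (V_2 - V_1)/13 + (V_2 - V_3)/5.1 = 0
  Node 3: (V_3 - V_2)/5.1 + (V_3 - 0)/1.1 = 0
Collecting terms (coefficients in siemens):
  0.4104·V_1 - 0.07692·V_2 = 0.002
  0.273·V_2 - 0.07692·V_1 - 0.1961·V_3 = 0
  1.105·V_3 - 0.1961·V_2 = 0
Solving these 3 simultaneous equations (Gaussian elimination) gives:
  V_1 = 0.005187 V, V_2 = 0.001675 V, V_3 = 0.0002972 V
I_R2 = (V_1 - V_4)/R2 = (0.005187 - 0)/3 = 0.001729 A
P_R2 = I_R2² × R2 = (0.001729)² × 3 = 0.00000897 W

Final answer: 8.97e-06 W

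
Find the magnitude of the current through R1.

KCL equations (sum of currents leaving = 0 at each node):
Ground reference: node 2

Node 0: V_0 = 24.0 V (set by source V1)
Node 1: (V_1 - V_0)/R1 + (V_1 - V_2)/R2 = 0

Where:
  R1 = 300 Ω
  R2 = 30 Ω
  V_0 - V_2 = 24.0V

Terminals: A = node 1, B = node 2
Nodal analysis, taking node 2 as the 0 V reference.
Source V1 fixes V_0 = 24 V.
KCL at each unknown node (sum of currents leaving = 0; resistances in Ω):
  Node 1: (V_1 - 24)/300 + (V_1 - 0)/30 = 0
Collecting terms: 0.03667 × V_1 = 0.08  =>  V_1 = 2.182 V
I_R1 = (V_0 - V_1)/R1 = (24 - 2.182)/300 = 0.07273 A
|I_R1| = 0.07273 A

Final answer: |I_R1| = 0.07273 A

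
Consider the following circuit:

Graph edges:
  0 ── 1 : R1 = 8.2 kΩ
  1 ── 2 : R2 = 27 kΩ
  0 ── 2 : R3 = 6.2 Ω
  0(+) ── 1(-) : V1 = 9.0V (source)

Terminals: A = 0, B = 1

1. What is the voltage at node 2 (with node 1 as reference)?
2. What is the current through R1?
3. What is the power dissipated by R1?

Nodal analysis, taking node 1 as the 0 V reference.
Source V1 fixes V_0 = 9 V.
KCL at each unknown node (sum of currents leaving = 0; resistances in Ω):
  Node 2: (V_2 - 0)/27000 + (V_2 - 9)/6.2 = 0
Collecting terms: 0.1613 × V_2 = 1.452  =>  V_2 = 8.998 V
Part 1:
  Read off the nodal solution: V_2 = 8.998 V
Part 2:
  I_R1 = (V_0 - V_1)/R1 = (9 - 0)/8200 = 0.001098 A
  Magnitude: I_R1 = 0.001098 A
Part 3:
  I_R1 = (V_0 - V_1)/R1 = (9 - 0)/8200 = 0.001098 A
  P_R1 = I_R1² × R1 = (0.001098)² × 8200 = 0.009878 W

Final answers:
1. V_2 = 8.998 V
2. I_R1 = 0.001098 A
3. P_R1 = 0.009878 W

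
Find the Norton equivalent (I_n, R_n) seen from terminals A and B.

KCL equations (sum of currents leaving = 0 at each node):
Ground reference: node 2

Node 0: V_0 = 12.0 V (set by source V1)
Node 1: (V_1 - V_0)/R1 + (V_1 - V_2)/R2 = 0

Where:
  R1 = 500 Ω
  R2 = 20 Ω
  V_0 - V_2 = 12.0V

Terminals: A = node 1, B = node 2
Find the Thévenin equivalent first; then I_n = V_th/R_th and R_n = R_th.
Step 1 — V_th is the open-circuit voltage V_A - V_B (nothing connected across the terminals).
Nodal analysis, taking node 2 as the 0 V reference.
Source V1 fixes V_0 = 12 V.
KCL at each unknown node (sum of currents leaving = 0; resistances in Ω):
  Node 1: (V_1 - 12)/500 + (V_1 - 0)/20 = 0
Collecting terms: 0.052 × V_1 = 0.024  =>  V_1 = 0.4615 V
V_th = V_1 - V_2 = 0.4615 - 0 = 0.4615 V
Step 2 — R_th: zero the source — replace V1 by a short circuit (node 2 merges into node 0) — and find the resistance seen between A (node 1) and B (node 0).
Reduce the network between node 1 (A) and node 0 (B) by series/parallel combination:
  Rp1 = R1 ‖ R2 (parallel, both between nodes 0 and 1) = 1/(1/500 + 1/20) = 19.23 Ω
R_th = 19.23 Ω
I_n = V_th/R_th = 0.4615/19.23 = 0.024 A, and R_n = R_th = 19.23 Ω

Final answer: I_n = 0.024 A, R_n = 19.23 Ω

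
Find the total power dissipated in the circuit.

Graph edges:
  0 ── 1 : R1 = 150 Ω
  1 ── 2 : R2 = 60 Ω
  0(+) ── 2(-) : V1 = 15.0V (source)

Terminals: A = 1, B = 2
Nodal analysis, taking node 2 as the 0 V reference.
Source V1 fixes V_0 = 15 V.
KCL at each unknown node (sum of currents leaving = 0; resistances in Ω):
  Node 1: (V_1 - 15)/150 + (V_1 - 0)/60 = 0
Collecting terms: 0.02333 × V_1 = 0.1  =>  V_1 = 4.286 V
Power in each resistor, P = (ΔV)²/R:
  P_R1 = (15 - 4.286)²/150 = 0.7653 W
  P_R2 = (4.286 - 0)²/60 = 0.3061 W
P_total = P_R1 + P_R2 = 1.071 W

Final answer: 1.071 W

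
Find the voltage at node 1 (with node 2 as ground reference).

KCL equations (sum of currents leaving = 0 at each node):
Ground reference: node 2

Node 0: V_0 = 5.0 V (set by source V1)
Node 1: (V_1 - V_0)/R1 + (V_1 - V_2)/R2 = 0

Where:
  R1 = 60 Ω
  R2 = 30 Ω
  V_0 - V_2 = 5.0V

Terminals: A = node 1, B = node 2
Nodal analysis, taking node 2 as the 0 V reference.
Source V1 fixes V_0 = 5 V.
KCL at each unknown node (sum of currents leaving = 0; resistances in Ω):
  Node 1: (V_1 - 5)/60 + (V_1 - 0)/30 = 0
Collecting terms: 0.05 × V_1 = 0.08333  =>  V_1 = 1.667 V
The requested potential is V_1 = 1.667 V.

Final answer: V_1 = 1.667 V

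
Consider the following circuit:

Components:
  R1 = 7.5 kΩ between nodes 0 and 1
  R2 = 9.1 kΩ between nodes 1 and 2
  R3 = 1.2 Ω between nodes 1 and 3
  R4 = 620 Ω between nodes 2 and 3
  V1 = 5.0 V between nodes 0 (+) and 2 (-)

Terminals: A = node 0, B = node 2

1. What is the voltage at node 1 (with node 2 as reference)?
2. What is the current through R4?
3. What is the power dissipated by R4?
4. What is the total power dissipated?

Nodal analysis, taking node 2 as the 0 V reference.
Source V1 fixes V_0 = 5 V.
KCL at each unknown node (sum of currents leaving = 0; resistances in Ω):
  Node 1: (V_1 - 5)/7500 + (V_1 - 0)/9100 + (V_1 - V_3)/1.2 = 0
  Node 3: (V_3 - V_1)/1.2 + (V_3 - 0)/620 = 0
Collecting terms (coefficients in siemens):
  0.8336·V_1 - 0.8333·V_3 = 0.0006667
  0.8349·V_3 - 0.8333·V_1 = 0
Determinant D = (0.8336)(0.8349) - (-0.8333)(-0.8333) = 0.001547
V_1 = [(0.0006667)(0.8349) - (-0.8333)(0)]/D = 0.3598 V
V_3 = [(0.8336)(0) - (0.0006667)(-0.8333)]/D = 0.3591 V
Part 1:
  Read off the nodal solution: V_1 = 0.3598 V
Part 2:
  I_R4 = (V_2 - V_3)/R4 = (0 - 0.3591)/620 = -0.0005792 A
  Magnitude: I_R4 = 0.0005792 A
Part 3:
  I_R4 = (V_2 - V_3)/R4 = (0 - 0.3591)/620 = -0.0005792 A
  P_R4 = I_R4² × R4 = (-0.0005792)² × 620 = 0.000208 W
Part 4:
  Power in each resistor, P = (ΔV)²/R:
    P_R1 = (5 - 0.3598)²/7500 = 0.002871 W
    P_R2 = (0.3598 - 0)²/9100 = 0.00001422 W
    P_R3 = (0.3598 - 0.3591)²/1.2 = 0.0000004025 W
    P_R4 = (0 - 0.3591)²/620 = 0.000208 W
  P_total = P_R1 + P_R2 + P_R3 + P_R4 = 0.003093 W

Final answers:
1. V_1 = 0.3598 V
2. I_R4 = 0.0005792 A
3. P_R4 = 0.000208 W
4. P_total = 0.003093 W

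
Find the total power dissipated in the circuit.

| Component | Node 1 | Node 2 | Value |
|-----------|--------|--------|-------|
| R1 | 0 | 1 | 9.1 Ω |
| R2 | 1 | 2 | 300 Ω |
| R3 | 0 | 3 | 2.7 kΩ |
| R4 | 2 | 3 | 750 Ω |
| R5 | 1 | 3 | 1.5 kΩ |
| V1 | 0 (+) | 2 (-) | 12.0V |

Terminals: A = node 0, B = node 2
Nodal analysis, taking node 2 as the 0 V reference.
Source V1 fixes V_0 = 12 V.
KCL at each unknown node (sum of currents leaving = 0; resistances in Ω):
  Node 1: (V_1 - 12)/9.1 + (V_1 - 0)/300 + (V_1 - V_3)/1500 = 0
  Node 3: (V_3 - 12)/2700 + (V_3 - 0)/750 + (V_3 - V_1)/1500 = 0
Collecting terms (coefficients in siemens):
  0.1139·V_1 - 0.0006667·V_3 = 1.319
  0.00237·V_3 - 0.0006667·V_1 = 0.004444
Determinant D = (0.1139)(0.00237) - (-0.0006667)(-0.0006667) = 0.0002695
V_1 = [(1.319)(0.00237) - (-0.0006667)(0.004444)]/D = 11.61 V
V_3 = [(0.1139)(0.004444) - (1.319)(-0.0006667)]/D = 5.14 V
Power in each resistor, P = (ΔV)²/R:
  P_R1 = (12 - 11.61)²/9.1 = 0.01683 W
  P_R2 = (11.61 - 0)²/300 = 0.4492 W
  P_R3 = (12 - 5.14)²/2700 = 0.01743 W
  P_R4 = (0 - 5.14)²/750 = 0.03523 W
  P_R5 = (11.61 - 5.14)²/1500 = 0.0279 W
P_total = P_R1 + P_R2 + P_R3 + P_R4 + P_R5 = 0.5466 W

Final answer: 0.5466 W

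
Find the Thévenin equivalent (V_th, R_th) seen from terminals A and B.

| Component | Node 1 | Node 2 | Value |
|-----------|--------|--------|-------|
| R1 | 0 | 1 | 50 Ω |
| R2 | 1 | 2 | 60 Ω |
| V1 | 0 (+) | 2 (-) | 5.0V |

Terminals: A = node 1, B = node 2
Step 1 — V_th is the open-circuit voltage V_A - V_B (nothing connected across the terminals).
Nodal analysis, taking node 2 as the 0 V reference.
Source V1 fixes V_0 = 5 V.
KCL at each unknown node (sum of currents leaving = 0; resistances in Ω):
  Node 1: (V_1 - 5)/50 + (V_1 - 0)/60 = 0
Collecting terms: 0.03667 × V_1 = 0.1  =>  V_1 = 2.727 V
V_th = V_1 - V_2 = 2.727 - 0 = 2.727 V
Step 2 — R_th: zero the source — replace V1 by a short circuit (node 2 merges into node 0) — and find the resistance seen between A (node 1) and B (node 0).
Reduce the network between node 1 (A) and node 0 (B) by series/parallel combination:
  Rp1 = R1 ‖ R2 (parallel, both between nodes 0 and 1) = 1/(1/50 + 1/60) = 27.27 Ω
R_th = 27.27 Ω

Final answer: V_th = 2.727 V, R_th = 27.27 Ω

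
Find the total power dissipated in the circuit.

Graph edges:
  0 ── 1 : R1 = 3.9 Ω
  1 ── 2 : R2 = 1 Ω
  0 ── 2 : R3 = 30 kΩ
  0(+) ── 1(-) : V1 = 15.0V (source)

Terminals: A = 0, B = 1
Nodal analysis, taking node 1 as the 0 V reference.
Source V1 fixes V_0 = 15 V.
KCL at each unknown node (sum of currents leaving = 0; resistances in Ω):
  Node 2: (V_2 - 0)/1 + (V_2 - 15)/30000 = 0
Collecting terms: 1 × V_2 = 0.0005  =>  V_2 = 0.0005 V
Power in each resistor, P = (ΔV)²/R:
  P_R1 = (15 - 0)²/3.9 = 57.69 W
  P_R2 = (0 - 0.0005)²/1 = 0.00000025 W
  P_R3 = (15 - 0.0005)²/30000 = 0.0075 W
P_total = P_R1 + P_R2 + P_R3 = 57.7 W

Final answer: 57.7 W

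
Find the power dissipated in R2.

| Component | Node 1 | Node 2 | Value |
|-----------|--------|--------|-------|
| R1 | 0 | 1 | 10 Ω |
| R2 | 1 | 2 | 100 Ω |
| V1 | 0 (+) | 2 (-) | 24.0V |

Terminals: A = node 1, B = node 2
Nodal analysis, taking node 2 as the 0 V reference.
Source V1 fixes V_0 = 24 V.
KCL at each unknown node (sum of currents leaving = 0; resistances in Ω):
  Node 1: (V_1 - 24)/10 + (V_1 - 0)/100 = 0
Collecting terms: 0.11 × V_1 = 2.4  =>  V_1 = 21.82 V
I_R2 = (V_1 - V_2)/R2 = (21.82 - 0)/100 = 0.2182 A
P_R2 = I_R2² × R2 = (0.2182)² × 100 = 4.76 W

Final answer: 4.76 W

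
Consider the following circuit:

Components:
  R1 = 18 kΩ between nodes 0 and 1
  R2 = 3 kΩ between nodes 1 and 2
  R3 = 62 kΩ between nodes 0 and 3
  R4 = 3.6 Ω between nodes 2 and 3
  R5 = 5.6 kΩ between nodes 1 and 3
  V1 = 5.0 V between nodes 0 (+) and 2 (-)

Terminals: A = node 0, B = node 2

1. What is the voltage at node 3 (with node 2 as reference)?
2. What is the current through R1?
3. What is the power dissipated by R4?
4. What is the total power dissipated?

Nodal analysis, taking node 2 as the 0 V reference.
Source V1 fixes V_0 = 5 V.
KCL at each unknown node (sum of currents leaving = 0; resistances in Ω):
  Node 1: (V_1 - 5)/18000 + (V_1 - 0)/3000 + (V_1 - V_3)/5600 = 0
  Node 3: (V_3 - 5)/62000 + (V_3 - 0)/3.6 + (V_3 - V_1)/5600 = 0
Collecting terms (coefficients in siemens):
  0.0005675·V_1 - 0.0001786·V_3 = 0.0002778
  0.278·V_3 - 0.0001786·V_1 = 0.00008065
Determinant D = (0.0005675)(0.278) - (-0.0001786)(-0.0001786) = 0.0001577
V_1 = [(0.0002778)(0.278) - (-0.0001786)(0.00008065)]/D = 0.4897 V
V_3 = [(0.0005675)(0.00008065) - (0.0002778)(-0.0001786)]/D = 0.0006047 V
Part 1:
  Read off the nodal solution: V_3 = 0.0006047 V
Part 2:
  I_R1 = (V_0 - V_1)/R1 = (5 - 0.4897)/18000 = 0.0002506 A
  Magnitude: I_R1 = 0.0002506 A
Part 3:
  I_R4 = (V_2 - V_3)/R4 = (0 - 0.0006047)/3.6 = -0.000168 A
  P_R4 = I_R4² × R4 = (-0.000168)² × 3.6 = 0.0000001016 W
Part 4:
  Power in each resistor, P = (ΔV)²/R:
    P_R1 = (5 - 0.4897)²/18000 = 0.00113 W
    P_R2 = (0.4897 - 0)²/3000 = 0.00007994 W
    P_R3 = (5 - 0.0006047)²/62000 = 0.0004031 W
    P_R4 = (0 - 0.0006047)²/3.6 = 0.0000001016 W
    P_R5 = (0.4897 - 0.0006047)²/5600 = 0.00004272 W
  P_total = P_R1 + P_R2 + P_R3 + P_R4 + P_R5 = 0.001656 W

Final answers:
1. V_3 = 0.0006047 V
2. I_R1 = 0.0002506 A
3. P_R4 = 1.016e-07 W
4. P_total = 0.001656 W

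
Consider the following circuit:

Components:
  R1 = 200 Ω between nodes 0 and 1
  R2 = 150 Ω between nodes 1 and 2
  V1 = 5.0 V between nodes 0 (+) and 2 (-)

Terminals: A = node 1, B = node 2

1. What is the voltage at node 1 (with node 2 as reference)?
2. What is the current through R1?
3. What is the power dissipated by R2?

Nodal analysis, taking node 2 as the 0 V reference.
Source V1 fixes V_0 = 5 V.
KCL at each unknown node (sum of currents leaving = 0; resistances in Ω):
  Node 1: (V_1 - 5)/200 + (V_1 - 0)/150 = 0
Collecting terms: 0.01167 × V_1 = 0.025  =>  V_1 = 2.143 V
Part 1:
  Read off the nodal solution: V_1 = 2.143 V
Part 2:
  I_R1 = (V_0 - V_1)/R1 = (5 - 2.143)/200 = 0.01429 A
  Magnitude: I_R1 = 0.01429 A
Part 3:
  I_R2 = (V_1 - V_2)/R2 = (2.143 - 0)/150 = 0.01429 A
  P_R2 = I_R2² × R2 = (0.01429)² × 150 = 0.03061 W

Final answers:
1. V_1 = 2.143 V
2. I_R1 = 0.01429 A
3. P_R2 = 0.03061 W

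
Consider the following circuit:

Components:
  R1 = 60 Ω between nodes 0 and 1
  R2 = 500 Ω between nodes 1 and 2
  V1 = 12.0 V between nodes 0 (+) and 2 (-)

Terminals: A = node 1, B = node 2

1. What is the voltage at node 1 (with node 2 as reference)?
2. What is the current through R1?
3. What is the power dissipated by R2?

Nodal analysis, taking node 2 as the 0 V reference.
Source V1 fixes V_0 = 12 V.
KCL at each unknown node (sum of currents leaving = 0; resistances in Ω):
  Node 1: (V_1 - 12)/60 + (V_1 - 0)/500 = 0
Collecting terms: 0.01867 × V_1 = 0.2  =>  V_1 = 10.71 V
Part 1:
  Read off the nodal solution: V_1 = 10.71 V
Part 2:
  I_R1 = (V_0 - V_1)/R1 = (12 - 10.71)/60 = 0.02143 A
  Magnitude: I_R1 = 0.02143 A
Part 3:
  I_R2 = (V_1 - V_2)/R2 = (10.71 - 0)/500 = 0.02143 A
  P_R2 = I_R2² × R2 = (0.02143)² × 500 = 0.2296 W

Final answers:
1. V_1 = 10.71 V
2. I_R1 = 0.02143 A
3. P_R2 = 0.2296 W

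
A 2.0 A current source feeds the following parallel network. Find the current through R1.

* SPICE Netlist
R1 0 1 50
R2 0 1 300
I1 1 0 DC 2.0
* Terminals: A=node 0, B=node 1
All resistors sit directly between nodes 0 and 1, so they are in parallel and share one voltage V; the full source current 2 A splits among them.
1/R_par = 1/50 + 1/300 = 0.02333 S  =>  R_par = 42.86 Ω
V = I × R_par = 2 × 42.86 = 85.71 V
I_R1 = V/R1 = 85.71/50 = 1.714 A

Final answer: 1.714 A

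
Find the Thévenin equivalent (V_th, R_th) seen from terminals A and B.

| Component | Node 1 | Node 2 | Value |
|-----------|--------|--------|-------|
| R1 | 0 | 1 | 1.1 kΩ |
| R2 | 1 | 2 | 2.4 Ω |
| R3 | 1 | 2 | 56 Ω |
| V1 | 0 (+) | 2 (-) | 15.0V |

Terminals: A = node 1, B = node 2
Step 1 — V_th is the open-circuit voltage V_A - V_B (nothing connected across the terminals).
Nodal analysis, taking node 2 as the 0 V reference.
Source V1 fixes V_0 = 15 V.
KCL at each unknown node (sum of currents leaving = 0; resistances in Ω):
  Node 1: (V_1 - 15)/1100 + (V_1 - 0)/2.4 + (V_1 - 0)/56 = 0
Collecting terms: 0.4354 × V_1 = 0.01364  =>  V_1 = 0.03132 V
V_th = V_1 - V_2 = 0.03132 - 0 = 0.03132 V
Step 2 — R_th: zero the source — replace V1 by a short circuit (node 2 merges into node 0) — and find the resistance seen between A (node 1) and B (node 0).
Reduce the network between node 1 (A) and node 0 (B) by series/parallel combination:
  Rp1 = R1 ‖ R2 ‖ R3 (parallel, all between nodes 0 and 1) = 1/(1/1100 + 1/2.4 + 1/56) = 2.297 Ω
R_th = 2.297 Ω

Final answer: V_th = 0.03132 V, R_th = 2.297 Ω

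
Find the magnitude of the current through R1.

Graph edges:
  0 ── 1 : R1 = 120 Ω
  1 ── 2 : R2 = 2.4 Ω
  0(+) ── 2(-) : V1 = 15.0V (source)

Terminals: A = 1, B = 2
Nodal analysis, taking node 2 as the 0 V reference.
Source V1 fixes V_0 = 15 V.
KCL at each unknown node (sum of currents leaving = 0; resistances in Ω):
  Node 1: (V_1 - 15)/120 + (V_1 - 0)/2.4 = 0
Collecting terms: 0.425 × V_1 = 0.125  =>  V_1 = 0.2941 V
I_R1 = (V_0 - V_1)/R1 = (15 - 0.2941)/120 = 0.1225 A
|I_R1| = 0.1225 A

Final answer: |I_R1| = 0.1225 A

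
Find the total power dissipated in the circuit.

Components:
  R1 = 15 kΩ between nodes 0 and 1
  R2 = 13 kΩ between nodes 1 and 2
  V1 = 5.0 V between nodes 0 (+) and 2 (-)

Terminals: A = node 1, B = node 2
Nodal analysis, taking node 2 as the 0 V reference.
Source V1 fixes V_0 = 5 V.
KCL at each unknown node (sum of currents leaving = 0; resistances in Ω):
  Node 1: (V_1 - 5)/15000 + (V_1 - 0)/13000 = 0
Collecting terms: 0.0001436 × V_1 = 0.0003333  =>  V_1 = 2.321 V
Power in each resistor, P = (ΔV)²/R:
  P_R1 = (5 - 2.321)²/15000 = 0.0004783 W
  P_R2 = (2.321 - 0)²/13000 = 0.0004145 W
P_total = P_R1 + P_R2 = 0.0008929 W

Final answer: 0.0008929 W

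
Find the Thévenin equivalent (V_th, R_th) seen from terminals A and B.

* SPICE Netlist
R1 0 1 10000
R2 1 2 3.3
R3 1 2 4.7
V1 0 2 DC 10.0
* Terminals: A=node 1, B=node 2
Step 1 — V_th is the open-circuit voltage V_A - V_B (nothing connected across the terminals).
Nodal analysis, taking node 2 as the 0 V reference.
Source V1 fixes V_0 = 10 V.
KCL at each unknown node (sum of currents leaving = 0; resistances in Ω):
  Node 1: (V_1 - 10)/10000 + (V_1 - 0)/3.3 + (V_1 - 0)/4.7 = 0
Collecting terms: 0.5159 × V_1 = 0.001  =>  V_1 = 0.001938 V
V_th = V_1 - V_2 = 0.001938 - 0 = 0.001938 V
Step 2 — R_th: zero the source — replace V1 by a short circuit (node 2 merges into node 0) — and find the resistance seen between A (node 1) and B (node 0).
Reduce the network between node 1 (A) and node 0 (B) by series/parallel combination:
  Rp1 = R1 ‖ R2 ‖ R3 (parallel, all between nodes 0 and 1) = 1/(1/10000 + 1/3.3 + 1/4.7) = 1.938 Ω
R_th = 1.938 Ω

Final answer: V_th = 0.001938 V, R_th = 1.938 Ω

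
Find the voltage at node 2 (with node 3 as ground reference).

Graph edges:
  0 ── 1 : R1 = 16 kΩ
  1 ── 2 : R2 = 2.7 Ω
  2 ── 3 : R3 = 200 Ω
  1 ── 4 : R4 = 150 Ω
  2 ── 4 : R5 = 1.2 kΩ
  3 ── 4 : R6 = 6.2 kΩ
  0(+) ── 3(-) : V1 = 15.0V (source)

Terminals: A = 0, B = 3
Nodal analysis, taking node 3 as the 0 V reference.
Source V1 fixes V_0 = 15 V.
KCL at each unknown node (sum of currents leaving = 0; resistances in Ω):
  Node 1: (V_1 - 15)/16000 + (V_1 - V_2)/2.7 + (V_1 - V_4)/150 = 0
  Node 2: (V_2 - V_1)/2.7 + (V_2 - 0)/200 + (V_2 - V_4)/1200 = 0
  Node 4: (V_4 - V_1)/150 + (V_4 - V_2)/1200 + (V_4 - 0)/6200 = 0
Collecting terms (coefficients in siemens):
  0.3771·V_1 - 0.3704·V_2 - 0.006667·V_4 = 0.0009375
  0.3762·V_2 - 0.3704·V_1 - 0.0008333·V_4 = 0
  0.007661·V_4 - 0.006667·V_1 - 0.0008333·V_2 = 0
Solving these 3 simultaneous equations (Gaussian elimination) gives:
  V_1 = 0.1819 V, V_2 = 0.1795 V, V_4 = 0.1778 V
The requested potential is V_2 = 0.1795 V.

Final answer: V_2 = 0.1795 V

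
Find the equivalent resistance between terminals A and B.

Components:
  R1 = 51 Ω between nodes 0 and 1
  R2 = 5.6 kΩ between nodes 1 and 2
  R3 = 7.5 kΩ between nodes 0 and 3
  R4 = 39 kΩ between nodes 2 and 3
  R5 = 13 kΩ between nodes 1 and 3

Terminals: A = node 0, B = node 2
The network is not a plain series/parallel combination. Inject a 1 A test current into terminal A (node 0) and return it from terminal B (node 2); then R_eq = V_A / (1 A).
Nodal analysis, taking node 2 as the 0 V reference.
Current source I_test pushes 1 A into node 0 and draws it out of node 2.
KCL at each unknown node (sum of currents leaving = 0; resistances in Ω):
  Node 0: (V_0 - V_1)/51 + (V_0 - V_3)/7500 - 1 = 0
  Node 1: (V_1 - V_0)/51 + (V_1 - 0)/5600 + (V_1 - V_3)/13000 = 0
  Node 3: (V_3 - V_0)/7500 + (V_3 - V_1)/13000 + (V_3 - 0)/39000 = 0
Collecting terms (coefficients in siemens):
  0.01974·V_0 - 0.01961·V_1 - 0.0001333·V_3 = 1
  0.01986·V_1 - 0.01961·V_0 - 0.00007692·V_3 = 0
  0.0002359·V_3 - 0.0001333·V_0 - 0.00007692·V_1 = 0
Solving these 3 simultaneous equations (Gaussian elimination) gives:
  V_0 = 5008 V, V_1 = 4961 V, V_3 = 4449 V
R_eq = V_0 / 1 A = 5008 Ω = 5.008 kΩ

Final answer: 5.008 kΩ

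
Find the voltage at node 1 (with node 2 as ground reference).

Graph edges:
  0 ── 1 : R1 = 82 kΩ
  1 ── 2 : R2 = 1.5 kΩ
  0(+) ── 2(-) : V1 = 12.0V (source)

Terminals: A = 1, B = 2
Nodal analysis, taking node 2 as the 0 V reference.
Source V1 fixes V_0 = 12 V.
KCL at each unknown node (sum of currents leaving = 0; resistances in Ω):
  Node 1: (V_1 - 12)/82000 + (V_1 - 0)/1500 = 0
Collecting terms: 0.0006789 × V_1 = 0.0001463  =>  V_1 = 0.2156 V
The requested potential is V_1 = 0.2156 V.

Final answer: V_1 = 0.2156 V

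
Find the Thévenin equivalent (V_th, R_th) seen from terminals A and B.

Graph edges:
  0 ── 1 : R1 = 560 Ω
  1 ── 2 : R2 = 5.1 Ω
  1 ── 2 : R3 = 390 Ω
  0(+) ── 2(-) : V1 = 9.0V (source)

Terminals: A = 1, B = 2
Step 1 — V_th is the open-circuit voltage V_A - V_B (nothing connected across the terminals).
Nodal analysis, taking node 2 as the 0 V reference.
Source V1 fixes V_0 = 9 V.
KCL at each unknown node (sum of currents leaving = 0; resistances in Ω):
  Node 1: (V_1 - 9)/560 + (V_1 - 0)/5.1 + (V_1 - 0)/390 = 0
Collecting terms: 0.2004 × V_1 = 0.01607  =>  V_1 = 0.08019 V
V_th = V_1 - V_2 = 0.08019 - 0 = 0.08019 V
Step 2 — R_th: zero the source — replace V1 by a short circuit (node 2 merges into node 0) — and find the resistance seen between A (node 1) and B (node 0).
Reduce the network between node 1 (A) and node 0 (B) by series/parallel combination:
  Rp1 = R1 ‖ R2 ‖ R3 (parallel, all between nodes 0 and 1) = 1/(1/560 + 1/5.1 + 1/390) = 4.989 Ω
R_th = 4.989 Ω

Final answer: V_th = 0.08019 V, R_th = 4.989 Ω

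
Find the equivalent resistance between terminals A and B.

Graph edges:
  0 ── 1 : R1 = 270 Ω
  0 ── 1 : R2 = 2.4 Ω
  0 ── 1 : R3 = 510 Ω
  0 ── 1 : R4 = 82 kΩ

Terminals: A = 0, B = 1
Reduce the network between node 0 (A) and node 1 (B) by series/parallel combination:
  Rp1 = R1 ‖ R2 ‖ R3 ‖ R4 (parallel, all between nodes 0 and 1) = 1/(1/270 + 1/2.4 + 1/510 + 1/82000) = 2.368 Ω
R_eq = 2.368 Ω

Final answer: 2.368 Ω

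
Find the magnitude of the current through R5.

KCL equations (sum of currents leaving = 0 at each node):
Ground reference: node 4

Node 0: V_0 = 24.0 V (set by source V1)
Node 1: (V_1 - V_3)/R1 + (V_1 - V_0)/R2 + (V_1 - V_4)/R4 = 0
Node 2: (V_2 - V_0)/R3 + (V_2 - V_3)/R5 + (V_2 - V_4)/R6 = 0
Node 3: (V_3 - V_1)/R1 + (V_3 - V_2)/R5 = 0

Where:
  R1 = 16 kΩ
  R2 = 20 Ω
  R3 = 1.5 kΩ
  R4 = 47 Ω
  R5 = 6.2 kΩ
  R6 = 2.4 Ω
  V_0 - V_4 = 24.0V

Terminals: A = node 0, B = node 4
Nodal analysis, taking node 4 as the 0 V reference.
Source V1 fixes V_0 = 24 V.
KCL at each unknown node (sum of currents leaving = 0; resistances in Ω):
  Node 1: (V_1 - V_3)/16000 + (V_1 - 24)/20 + (V_1 - 0)/47 = 0
  Node 2: (V_2 - 24)/1500 + (V_2 - V_3)/6200 + (V_2 - 0)/2.4 = 0
  Node 3: (V_3 - V_1)/16000 + (V_3 - V_2)/6200 = 0
Collecting terms (coefficients in siemens):
  0.07134·V_1 - 0.0000625·V_3 = 1.2
  0.4175·V_2 - 0.0001613·V_3 = 0.016
  0.0002238·V_3 - 0.0000625·V_1 - 0.0001613·V_2 = 0
Solving these 3 simultaneous equations (Gaussian elimination) gives:
  V_1 = 16.83 V, V_2 = 0.04015 V, V_3 = 4.728 V
I_R5 = (V_2 - V_3)/R5 = (0.04015 - 4.728)/6200 = -0.0007561 A
|I_R5| = 0.0007561 A

Final answer: |I_R5| = 0.0007561 A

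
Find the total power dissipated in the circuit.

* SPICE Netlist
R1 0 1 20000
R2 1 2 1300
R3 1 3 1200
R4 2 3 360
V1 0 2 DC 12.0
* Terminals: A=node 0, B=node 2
Nodal analysis, taking node 2 as the 0 V reference.
Source V1 fixes V_0 = 12 V.
KCL at each unknown node (sum of currents leaving = 0; resistances in Ω):
  Node 1: (V_1 - 12)/20000 + (V_1 - 0)/1300 + (V_1 - V_3)/1200 = 0
  Node 3: (V_3 - V_1)/1200 + (V_3 - 0)/360 = 0
Collecting terms (coefficients in siemens):
  0.001653·V_1 - 0.0008333·V_3 = 0.0006
  0.003611·V_3 - 0.0008333·V_1 = 0
Determinant D = (0.001653)(0.003611) - (-0.0008333)(-0.0008333) = 0.000005273
V_1 = [(0.0006)(0.003611) - (-0.0008333)(0)]/D = 0.4109 V
V_3 = [(0.001653)(0) - (0.0006)(-0.0008333)]/D = 0.09482 V
Power in each resistor, P = (ΔV)²/R:
  P_R1 = (12 - 0.4109)²/20000 = 0.006715 W
  P_R2 = (0.4109 - 0)²/1300 = 0.0001299 W
  P_R3 = (0.4109 - 0.09482)²/1200 = 0.00008325 W
  P_R4 = (0 - 0.09482)²/360 = 0.00002497 W
P_total = P_R1 + P_R2 + P_R3 + P_R4 = 0.006953 W

Final answer: 0.006953 W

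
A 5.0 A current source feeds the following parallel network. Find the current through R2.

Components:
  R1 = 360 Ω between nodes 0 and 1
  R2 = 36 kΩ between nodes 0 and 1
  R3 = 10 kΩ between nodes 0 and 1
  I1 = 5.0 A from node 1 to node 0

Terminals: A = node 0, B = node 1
All resistors sit directly between nodes 0 and 1, so they are in parallel and share one voltage V; the full source current 5 A splits among them.
1/R_par = 1/360 + 1/36000 + 1/10000 = 0.002906 S  =>  R_par = 344.2 Ω
V = I × R_par = 5 × 344.2 = 1721 V
I_R2 = V/R2 = 1721/36000 = 0.0478 A

Final answer: 0.0478 A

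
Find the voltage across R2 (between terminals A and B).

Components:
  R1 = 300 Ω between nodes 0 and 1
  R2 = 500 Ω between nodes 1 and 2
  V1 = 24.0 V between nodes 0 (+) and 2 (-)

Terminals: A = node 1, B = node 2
R1 and R2 are in series across V1 (node 0 → node 1 → node 2), and the output A–B is taken across R2, so this is a voltage divider.
Series current: I = V1/(R1 + R2) = 24/(300 + 500) = 24/800 = 0.03 A
V_R2 = I × R2 = V1 × R2/(R1 + R2) = 24 × 500/800 = 15 V

Final answer: 15 V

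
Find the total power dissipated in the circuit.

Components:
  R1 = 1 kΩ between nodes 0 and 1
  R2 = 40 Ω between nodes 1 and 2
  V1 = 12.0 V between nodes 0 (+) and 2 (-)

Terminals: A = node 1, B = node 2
Nodal analysis, taking node 2 as the 0 V reference.
Source V1 fixes V_0 = 12 V.
KCL at each unknown node (sum of currents leaving = 0; resistances in Ω):
  Node 1: (V_1 - 12)/1000 + (V_1 - 0)/40 = 0
Collecting terms: 0.026 × V_1 = 0.012  =>  V_1 = 0.4615 V
Power in each resistor, P = (ΔV)²/R:
  P_R1 = (12 - 0.4615)²/1000 = 0.1331 W
  P_R2 = (0.4615 - 0)²/40 = 0.005325 W
P_total = P_R1 + P_R2 = 0.1385 W

Final answer: 0.1385 W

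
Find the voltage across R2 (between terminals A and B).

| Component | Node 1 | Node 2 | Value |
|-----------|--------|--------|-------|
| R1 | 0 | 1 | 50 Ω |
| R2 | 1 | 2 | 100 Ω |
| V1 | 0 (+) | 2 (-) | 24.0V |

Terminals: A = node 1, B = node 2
R1 and R2 are in series across V1 (node 0 → node 1 → node 2), and the output A–B is taken across R2, so this is a voltage divider.
Series current: I = V1/(R1 + R2) = 24/(50 + 100) = 24/150 = 0.16 A
V_R2 = I × R2 = V1 × R2/(R1 + R2) = 24 × 100/150 = 16 V

Final answer: 16 V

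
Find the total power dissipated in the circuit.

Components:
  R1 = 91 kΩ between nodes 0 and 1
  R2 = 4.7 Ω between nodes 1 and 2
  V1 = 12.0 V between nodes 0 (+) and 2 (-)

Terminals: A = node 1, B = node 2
Nodal analysis, taking node 2 as the 0 V reference.
Source V1 fixes V_0 = 12 V.
KCL at each unknown node (sum of currents leaving = 0; resistances in Ω):
  Node 1: (V_1 - 12)/91000 + (V_1 - 0)/4.7 = 0
Collecting terms: 0.2128 × V_1 = 0.0001319  =>  V_1 = 0.0006197 V
Power in each resistor, P = (ΔV)²/R:
  P_R1 = (12 - 0.0006197)²/91000 = 0.001582 W
  P_R2 = (0.0006197 - 0)²/4.7 = 0.00000008172 W
P_total = P_R1 + P_R2 = 0.001582 W

Final answer: 0.001582 W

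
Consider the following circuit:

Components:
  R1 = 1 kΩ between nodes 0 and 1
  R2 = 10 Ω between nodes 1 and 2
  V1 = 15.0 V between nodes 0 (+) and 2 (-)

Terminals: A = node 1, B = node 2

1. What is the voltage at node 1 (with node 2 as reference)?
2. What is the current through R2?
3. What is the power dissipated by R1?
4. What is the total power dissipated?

Nodal analysis, taking node 2 as the 0 V reference.
Source V1 fixes V_0 = 15 V.
KCL at each unknown node (sum of currents leaving = 0; resistances in Ω):
  Node 1: (V_1 - 15)/1000 + (V_1 - 0)/10 = 0
Collecting terms: 0.101 × V_1 = 0.015  =>  V_1 = 0.1485 V
Part 1:
  Read off the nodal solution: V_1 = 0.1485 V
Part 2:
  I_R2 = (V_1 - V_2)/R2 = (0.1485 - 0)/10 = 0.01485 A
  Magnitude: I_R2 = 0.01485 A
Part 3:
  I_R1 = (V_0 - V_1)/R1 = (15 - 0.1485)/1000 = 0.01485 A
  P_R1 = I_R1² × R1 = (0.01485)² × 1000 = 0.2206 W
Part 4:
  Power in each resistor, P = (ΔV)²/R:
    P_R1 = (15 - 0.1485)²/1000 = 0.2206 W
    P_R2 = (0.1485 - 0)²/10 = 0.002206 W
  P_total = P_R1 + P_R2 = 0.2228 W

Final answers:
1. V_1 = 0.1485 V
2. I_R2 = 0.01485 A
3. P_R1 = 0.2206 W
4. P_total = 0.2228 W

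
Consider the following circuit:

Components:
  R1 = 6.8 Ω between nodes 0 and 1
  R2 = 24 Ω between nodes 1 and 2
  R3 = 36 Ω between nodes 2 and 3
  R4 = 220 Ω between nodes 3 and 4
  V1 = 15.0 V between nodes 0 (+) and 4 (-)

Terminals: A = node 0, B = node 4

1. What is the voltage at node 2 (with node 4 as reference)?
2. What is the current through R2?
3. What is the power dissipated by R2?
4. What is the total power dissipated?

Nodal analysis, taking node 4 as the 0 V reference.
Source V1 fixes V_0 = 15 V.
KCL at each unknown node (sum of currents leaving = 0; resistances in Ω):
  Node 1: (V_1 - 15)/6.8 + (V_1 - V_2)/24 = 0
  Node 2: (V_2 - V_1)/24 + (V_2 - V_3)/36 = 0
  Node 3: (V_3 - V_2)/36 + (V_3 - 0)/220 = 0
Collecting terms (coefficients in siemens):
  0.1887·V_1 - 0.04167·V_2 = 2.206
  0.06944·V_2 - 0.04167·V_1 - 0.02778·V_3 = 0
  0.03232·V_3 - 0.02778·V_2 = 0
Solving these 3 simultaneous equations (Gaussian elimination) gives:
  V_1 = 14.64 V, V_2 = 13.39 V, V_3 = 11.51 V
Part 1:
  Read off the nodal solution: V_2 = 13.39 V
Part 2:
  I_R2 = (V_1 - V_2)/R2 = (14.64 - 13.39)/24 = 0.0523 A
  Magnitude: I_R2 = 0.0523 A
Part 3:
  I_R2 = (V_1 - V_2)/R2 = (14.64 - 13.39)/24 = 0.0523 A
  P_R2 = I_R2² × R2 = (0.0523)² × 24 = 0.06565 W
Part 4:
  Power in each resistor, P = (ΔV)²/R:
    P_R1 = (15 - 14.64)²/6.8 = 0.0186 W
    P_R2 = (14.64 - 13.39)²/24 = 0.06565 W
    P_R3 = (13.39 - 11.51)²/36 = 0.09848 W
    P_R4 = (11.51 - 0)²/220 = 0.6018 W
  P_total = P_R1 + P_R2 + P_R3 + P_R4 = 0.7845 W

Final answers:
1. V_2 = 13.39 V
2. I_R2 = 0.0523 A
3. P_R2 = 0.06565 W
4. P_total = 0.7845 W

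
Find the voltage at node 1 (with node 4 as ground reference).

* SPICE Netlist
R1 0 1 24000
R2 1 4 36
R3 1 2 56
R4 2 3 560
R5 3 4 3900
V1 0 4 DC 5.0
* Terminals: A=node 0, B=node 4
Nodal analysis, taking node 4 as the 0 V reference.
Source V1 fixes V_0 = 5 V.
KCL at each unknown node (sum of currents leaving = 0; resistances in Ω):
  Node 1: (V_1 - 5)/24000 + (V_1 - 0)/36 + (V_1 - V_2)/56 = 0
  Node 2: (V_2 - V_1)/56 + (V_2 - V_3)/560 = 0
  Node 3: (V_3 - V_2)/560 + (V_3 - 0)/3900 = 0
Collecting terms (coefficients in siemens):
  0.04568·V_1 - 0.01786·V_2 = 0.0002083
  0.01964·V_2 - 0.01786·V_1 - 0.001786·V_3 = 0
  0.002042·V_3 - 0.001786·V_2 = 0
Solving these 3 simultaneous equations (Gaussian elimination) gives:
  V_1 = 0.00743 V, V_2 = 0.007337 V, V_3 = 0.006416 V
The requested potential is V_1 = 0.00743 V.

Final answer: V_1 = 0.00743 V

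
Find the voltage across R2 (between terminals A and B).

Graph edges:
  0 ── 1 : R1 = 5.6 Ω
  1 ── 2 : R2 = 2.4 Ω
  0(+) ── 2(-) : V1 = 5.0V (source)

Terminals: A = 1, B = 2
R1 and R2 are in series across V1 (node 0 → node 1 → node 2), and the output A–B is taken across R2, so this is a voltage divider.
Series current: I = V1/(R1 + R2) = 5/(5.6 + 2.4) = 5/8 = 0.625 A
V_R2 = I × R2 = V1 × R2/(R1 + R2) = 5 × 2.4/8 = 1.5 V

Final answer: 1.5 V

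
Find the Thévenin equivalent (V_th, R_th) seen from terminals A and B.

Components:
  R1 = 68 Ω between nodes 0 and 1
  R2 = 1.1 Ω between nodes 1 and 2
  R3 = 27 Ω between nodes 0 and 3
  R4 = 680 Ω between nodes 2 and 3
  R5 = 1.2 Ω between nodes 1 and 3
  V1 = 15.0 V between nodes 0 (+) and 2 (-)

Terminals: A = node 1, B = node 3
Step 1 — V_th is the open-circuit voltage V_A - V_B (nothing connected across the terminals).
Nodal analysis, taking node 2 as the 0 V reference.
Source V1 fixes V_0 = 15 V.
KCL at each unknown node (sum of currents leaving = 0; resistances in Ω):
  Node 1: (V_1 - 15)/68 + (V_1 - 0)/1.1 + (V_1 - V_3)/1.2 = 0
  Node 3: (V_3 - 15)/27 + (V_3 - 0)/680 + (V_3 - V_1)/1.2 = 0
Collecting terms (coefficients in siemens):
  1.757·V_1 - 0.8333·V_3 = 0.2206
  0.8718·V_3 - 0.8333·V_1 = 0.5556
Determinant D = (1.757)(0.8718) - (-0.8333)(-0.8333) = 0.8375
V_1 = [(0.2206)(0.8718) - (-0.8333)(0.5556)]/D = 0.7824 V
V_3 = [(1.757)(0.5556) - (0.2206)(-0.8333)]/D = 1.385 V
V_th = V_1 - V_3 = 0.7824 - 1.385 = -0.6027 V
Step 2 — R_th: zero the source — replace V1 by a short circuit (node 2 merges into node 0) — and find the resistance seen between A (node 1) and B (node 3).
Reduce the network between node 1 (A) and node 3 (B) by series/parallel combination:
  Rp1 = R1 ‖ R2 (parallel, both between nodes 0 and 1) = 1/(1/68 + 1/1.1) = 1.082 Ω
  Rp2 = R3 ‖ R4 (parallel, both between nodes 0 and 3) = 1/(1/27 + 1/680) = 25.97 Ω
  Rs1 = Rp1 + Rp2 (series, joined only at node 0) = 1.082 + 25.97 = 27.05 Ω
  Rp3 = R5 ‖ Rs1 (parallel, both between nodes 1 and 3) = 1/(1/1.2 + 1/27.05) = 1.149 Ω
R_th = 1.149 Ω

Final answer: V_th = -0.6027 V, R_th = 1.149 Ω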